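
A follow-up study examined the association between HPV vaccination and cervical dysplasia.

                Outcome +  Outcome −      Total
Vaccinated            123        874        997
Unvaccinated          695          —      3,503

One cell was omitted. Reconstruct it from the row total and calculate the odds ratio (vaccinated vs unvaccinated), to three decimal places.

The missing cell is in the unexposed row: 3503 − 695 = 2808.
So a = 123, b = 874, c = 695, d = 2808.
OR = (a·d)/(b·c) = (123 × 2808) / (874 × 695) = 345384 / 607430 = 0.56860

0.569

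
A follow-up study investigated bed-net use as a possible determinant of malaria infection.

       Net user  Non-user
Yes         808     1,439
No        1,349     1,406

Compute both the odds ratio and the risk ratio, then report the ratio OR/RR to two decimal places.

Reading the table with exposure as columns: a = 808 (Net user, case), b = 1349 (Net user, non-case), c = 1439 (Non-user, case), d = 1406.
OR = (808·1406)/(1349·1439) = 1136048/1941211 = 0.58523
Risk in exposed = 808/2157 = 0.37459; risk in unexposed = 1439/2845 = 0.50580; RR = 0.74060
OR/RR = 0.58523 / 0.74060 = 0.79021
The outcome is not rare, so the OR lies further from 1 than the RR.

0.79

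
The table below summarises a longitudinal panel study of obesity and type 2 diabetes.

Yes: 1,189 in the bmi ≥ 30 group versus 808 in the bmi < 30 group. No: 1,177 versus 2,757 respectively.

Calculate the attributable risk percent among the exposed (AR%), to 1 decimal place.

From the description: a = 1189, b = 1177, c = 808, d = 2757.
Risk in exposed = 1189/2366 = 0.50254; risk in unexposed = 808/3565 = 0.22665.
RR = 0.50254/0.22665 = 2.21725
AR% = (RR − 1)/RR × 100 = (2.21725 − 1)/2.21725 × 100 = 54.8992%

54.9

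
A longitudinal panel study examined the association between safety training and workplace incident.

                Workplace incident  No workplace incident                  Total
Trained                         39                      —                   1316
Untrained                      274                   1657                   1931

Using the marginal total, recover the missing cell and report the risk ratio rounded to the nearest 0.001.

The missing cell is in the exposed row: 1316 − 39 = 1277.
So a = 39, b = 1277, c = 274, d = 1657.
RR = [a/(a+b)] / [c/(c+d)] = (39/1316) / (274/1931) = 0.02964/0.14190 = 0.20885

0.209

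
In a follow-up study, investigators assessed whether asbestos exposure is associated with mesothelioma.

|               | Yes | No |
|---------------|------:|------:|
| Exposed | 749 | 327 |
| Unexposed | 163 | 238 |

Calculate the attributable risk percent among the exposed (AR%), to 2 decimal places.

41.61

Cells: a = 749, b = 327, c = 163, d = 238.
Risk in exposed = 749/1076 = 0.69610; risk in unexposed = 163/401 = 0.40648.
RR = 0.69610/0.40648 = 1.71248
AR% = (RR − 1)/RR × 100 = (1.71248 − 1)/1.71248 × 100 = 41.6053%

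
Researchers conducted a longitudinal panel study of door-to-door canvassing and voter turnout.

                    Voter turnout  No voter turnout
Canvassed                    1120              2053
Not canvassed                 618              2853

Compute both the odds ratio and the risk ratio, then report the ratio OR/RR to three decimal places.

1.270

Cells: a = 1120, b = 2053, c = 618, d = 2853.
OR = (1120·2853)/(2053·618) = 3195360/1268754 = 2.51850
Risk in exposed = 1120/3173 = 0.35298; risk in unexposed = 618/3471 = 0.17805; RR = 1.98250
OR/RR = 2.51850 / 1.98250 = 1.27036
The outcome is not rare, so the OR lies further from 1 than the RR.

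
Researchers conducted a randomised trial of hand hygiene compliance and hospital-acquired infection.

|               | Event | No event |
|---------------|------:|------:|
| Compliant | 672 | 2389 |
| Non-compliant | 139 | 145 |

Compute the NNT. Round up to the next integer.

4

Risk in treated group = 672/3061 = 0.21954; risk in control = 139/284 = 0.48944.
Absolute risk reduction = 0.48944 − 0.21954 = 0.26990
NNT = 1 / ARR = 1 / 0.26990 = 3.705 → round up → 4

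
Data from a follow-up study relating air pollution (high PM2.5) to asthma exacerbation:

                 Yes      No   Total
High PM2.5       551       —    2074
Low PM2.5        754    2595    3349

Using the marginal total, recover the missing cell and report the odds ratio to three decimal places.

1.245

The missing cell is in the exposed row: 2074 − 551 = 1523.
So a = 551, b = 1523, c = 754, d = 2595.
OR = (a·d)/(b·c) = (551 × 2595) / (1523 × 754) = 1429845 / 1148342 = 1.24514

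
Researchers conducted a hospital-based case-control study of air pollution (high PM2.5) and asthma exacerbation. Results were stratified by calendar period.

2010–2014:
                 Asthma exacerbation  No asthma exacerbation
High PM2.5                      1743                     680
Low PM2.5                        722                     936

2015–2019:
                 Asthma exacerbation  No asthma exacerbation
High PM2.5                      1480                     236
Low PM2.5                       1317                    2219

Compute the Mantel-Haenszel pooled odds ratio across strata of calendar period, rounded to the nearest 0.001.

OR_MH = Σ(aᵢdᵢ/nᵢ) / Σ(bᵢcᵢ/nᵢ), where nᵢ is the stratum total.
Stratum 1 (2010–2014): n = 4081; a·d/n = 1743·936/4081 = 399.7667; b·c/n = 680·722/4081 = 120.3038
Stratum 2 (2015–2019): n = 5252; a·d/n = 1480·2219/5252 = 625.3085; b·c/n = 236·1317/5252 = 59.1797
OR_MH = (399.7667 + 625.3085) / (120.3038 + 59.1797) = 1025.0752 / 179.4836 = 5.71125

5.711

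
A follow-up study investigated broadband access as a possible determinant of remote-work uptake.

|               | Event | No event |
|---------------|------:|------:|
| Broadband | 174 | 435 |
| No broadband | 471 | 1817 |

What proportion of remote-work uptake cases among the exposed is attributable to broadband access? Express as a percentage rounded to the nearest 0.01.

27.95

Cells: a = 174, b = 435, c = 471, d = 1817.
Risk in exposed = 174/609 = 0.28571; risk in unexposed = 471/2288 = 0.20586.
RR = 0.28571/0.20586 = 1.38793
AR% = (RR − 1)/RR × 100 = (1.38793 − 1)/1.38793 × 100 = 27.9502%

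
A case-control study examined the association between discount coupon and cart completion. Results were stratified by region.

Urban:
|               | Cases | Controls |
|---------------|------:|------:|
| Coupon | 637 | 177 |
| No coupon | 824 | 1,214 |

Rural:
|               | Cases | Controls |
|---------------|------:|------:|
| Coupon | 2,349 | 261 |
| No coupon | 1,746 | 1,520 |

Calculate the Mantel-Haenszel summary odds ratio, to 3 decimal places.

OR_MH = Σ(aᵢdᵢ/nᵢ) / Σ(bᵢcᵢ/nᵢ), where nᵢ is the stratum total.
Stratum 1 (Urban): n = 2852; a·d/n = 637·1214/2852 = 271.1494; b·c/n = 177·824/2852 = 51.1388
Stratum 2 (Rural): n = 5876; a·d/n = 2349·1520/5876 = 607.6378; b·c/n = 261·1746/5876 = 77.5538
OR_MH = (271.1494 + 607.6378) / (51.1388 + 77.5538) = 878.7872 / 128.6926 = 6.82857

6.829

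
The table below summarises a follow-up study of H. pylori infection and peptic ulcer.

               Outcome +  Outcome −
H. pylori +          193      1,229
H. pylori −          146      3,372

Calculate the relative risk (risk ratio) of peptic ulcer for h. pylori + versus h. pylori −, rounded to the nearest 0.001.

Cells: a = 193, b = 1229, c = 146, d = 3372.
Risk in exposed = 193/1422 = 0.13572; risk in unexposed = 146/3518 = 0.04150.
RR = 0.13572 / 0.04150 = 3.27040
The risk among the exposed is 3.27 times that among the unexposed.

3.270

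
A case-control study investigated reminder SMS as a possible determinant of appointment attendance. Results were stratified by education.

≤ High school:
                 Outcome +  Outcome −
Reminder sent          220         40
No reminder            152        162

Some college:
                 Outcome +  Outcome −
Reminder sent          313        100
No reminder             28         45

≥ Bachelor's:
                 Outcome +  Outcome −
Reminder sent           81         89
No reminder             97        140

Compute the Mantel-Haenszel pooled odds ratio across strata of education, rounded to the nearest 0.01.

3.17

OR_MH = Σ(aᵢdᵢ/nᵢ) / Σ(bᵢcᵢ/nᵢ), where nᵢ is the stratum total.
Stratum 1 (≤ High school): n = 574; a·d/n = 220·162/574 = 62.0906; b·c/n = 40·152/574 = 10.5923
Stratum 2 (Some college): n = 486; a·d/n = 313·45/486 = 28.9815; b·c/n = 100·28/486 = 5.7613
Stratum 3 (≥ Bachelor's): n = 407; a·d/n = 81·140/407 = 27.8624; b·c/n = 89·97/407 = 21.2113
OR_MH = (62.0906 + 28.9815 + 27.8624) / (10.5923 + 5.7613 + 21.2113) = 118.9345 / 37.5650 = 3.16610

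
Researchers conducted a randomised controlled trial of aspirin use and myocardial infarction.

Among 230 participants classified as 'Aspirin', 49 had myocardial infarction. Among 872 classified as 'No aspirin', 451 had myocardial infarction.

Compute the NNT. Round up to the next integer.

4

Risk in treated group = 49/230 = 0.21304; risk in control = 451/872 = 0.51720.
Absolute risk reduction = 0.51720 − 0.21304 = 0.30416
NNT = 1 / ARR = 1 / 0.30416 = 3.288 → round up → 4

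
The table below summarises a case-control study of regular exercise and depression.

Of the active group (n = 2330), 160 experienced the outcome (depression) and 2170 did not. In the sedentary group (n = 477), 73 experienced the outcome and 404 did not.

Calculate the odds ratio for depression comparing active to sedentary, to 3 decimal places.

0.408

From the description: a = 160, b = 2170, c = 73, d = 404.
OR = (a·d)/(b·c) = (160 × 404) / (2170 × 73) = 64640 / 158410 = 0.40806
Exposure is associated with lower odds of depression (OR = 0.41 < 1).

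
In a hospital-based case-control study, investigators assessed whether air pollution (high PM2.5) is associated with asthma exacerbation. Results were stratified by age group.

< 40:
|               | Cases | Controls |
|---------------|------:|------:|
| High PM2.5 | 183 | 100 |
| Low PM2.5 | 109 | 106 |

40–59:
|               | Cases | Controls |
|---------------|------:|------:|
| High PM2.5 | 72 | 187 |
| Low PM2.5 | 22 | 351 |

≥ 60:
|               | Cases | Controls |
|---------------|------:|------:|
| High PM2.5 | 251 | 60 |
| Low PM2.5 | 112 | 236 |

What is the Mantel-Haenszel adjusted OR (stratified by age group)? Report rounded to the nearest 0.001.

OR_MH = Σ(aᵢdᵢ/nᵢ) / Σ(bᵢcᵢ/nᵢ), where nᵢ is the stratum total.
Stratum 1 (< 40): n = 498; a·d/n = 183·106/498 = 38.9518; b·c/n = 100·109/498 = 21.8876
Stratum 2 (40–59): n = 632; a·d/n = 72·351/632 = 39.9873; b·c/n = 187·22/632 = 6.5095
Stratum 3 (≥ 60): n = 659; a·d/n = 251·236/659 = 89.8877; b·c/n = 60·112/659 = 10.1973
OR_MH = (38.9518 + 39.9873 + 89.8877) / (21.8876 + 6.5095 + 10.1973) = 168.8269 / 38.5943 = 4.37440

4.374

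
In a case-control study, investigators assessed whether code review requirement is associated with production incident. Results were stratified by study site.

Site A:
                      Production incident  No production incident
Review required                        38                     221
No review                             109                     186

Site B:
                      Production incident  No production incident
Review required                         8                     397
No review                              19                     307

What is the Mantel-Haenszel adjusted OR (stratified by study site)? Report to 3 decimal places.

OR_MH = Σ(aᵢdᵢ/nᵢ) / Σ(bᵢcᵢ/nᵢ), where nᵢ is the stratum total.
Stratum 1 (Site A): n = 554; a·d/n = 38·186/554 = 12.7581; b·c/n = 221·109/554 = 43.4819
Stratum 2 (Site B): n = 731; a·d/n = 8·307/731 = 3.3598; b·c/n = 397·19/731 = 10.3187
OR_MH = (12.7581 + 3.3598) / (43.4819 + 10.3187) = 16.1179 / 53.8007 = 0.29959

0.300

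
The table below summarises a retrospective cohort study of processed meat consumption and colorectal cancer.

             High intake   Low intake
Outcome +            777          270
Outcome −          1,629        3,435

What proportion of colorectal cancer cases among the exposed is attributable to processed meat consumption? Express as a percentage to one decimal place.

77.4

Reading the table with exposure as columns: a = 777 (High intake, case), b = 1629 (High intake, non-case), c = 270 (Low intake, case), d = 3435.
Risk in exposed = 777/2406 = 0.32294; risk in unexposed = 270/3705 = 0.07287.
RR = 0.32294/0.07287 = 4.43149
AR% = (RR − 1)/RR × 100 = (4.43149 − 1)/4.43149 × 100 = 77.4342%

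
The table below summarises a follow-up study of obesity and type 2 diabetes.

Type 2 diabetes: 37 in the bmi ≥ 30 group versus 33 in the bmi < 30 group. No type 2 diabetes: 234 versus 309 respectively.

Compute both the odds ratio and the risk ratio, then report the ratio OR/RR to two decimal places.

From the description: a = 37, b = 234, c = 33, d = 309.
OR = (37·309)/(234·33) = 11433/7722 = 1.48057
Risk in exposed = 37/271 = 0.13653; risk in unexposed = 33/342 = 0.09649; RR = 1.41496
OR/RR = 1.48057 / 1.41496 = 1.04637
The outcome is not rare, so the OR lies further from 1 than the RR.

1.05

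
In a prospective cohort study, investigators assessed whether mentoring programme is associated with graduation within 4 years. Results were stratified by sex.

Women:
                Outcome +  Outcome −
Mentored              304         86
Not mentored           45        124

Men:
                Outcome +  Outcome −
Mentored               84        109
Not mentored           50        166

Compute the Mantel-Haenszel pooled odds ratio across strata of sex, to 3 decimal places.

5.014

OR_MH = Σ(aᵢdᵢ/nᵢ) / Σ(bᵢcᵢ/nᵢ), where nᵢ is the stratum total.
Stratum 1 (Women): n = 559; a·d/n = 304·124/559 = 67.4347; b·c/n = 86·45/559 = 6.9231
Stratum 2 (Men): n = 409; a·d/n = 84·166/409 = 34.0929; b·c/n = 109·50/409 = 13.3252
OR_MH = (67.4347 + 34.0929) / (6.9231 + 13.3252) = 101.5276 / 20.2483 = 5.01414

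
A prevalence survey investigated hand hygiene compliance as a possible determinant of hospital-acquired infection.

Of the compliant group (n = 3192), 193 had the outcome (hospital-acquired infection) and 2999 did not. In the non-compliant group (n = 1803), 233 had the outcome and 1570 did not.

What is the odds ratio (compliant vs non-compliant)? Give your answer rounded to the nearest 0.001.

From the description: a = 193, b = 2999, c = 233, d = 1570.
OR = (a·d)/(b·c) = (193 × 1570) / (2999 × 233) = 303010 / 698767 = 0.43364
Exposure is associated with lower odds of hospital-acquired infection (OR = 0.43 < 1).

0.434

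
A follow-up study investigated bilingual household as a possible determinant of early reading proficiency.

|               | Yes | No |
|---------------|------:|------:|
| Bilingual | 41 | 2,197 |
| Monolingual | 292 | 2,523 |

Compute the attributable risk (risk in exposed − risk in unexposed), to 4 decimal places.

-0.0854

Cells: a = 41, b = 2197, c = 292, d = 2523.
Risk in exposed = 41/2238 = 0.018320; risk in unexposed = 292/2815 = 0.103730.
Risk difference = 0.018320 − 0.103730 = -0.085410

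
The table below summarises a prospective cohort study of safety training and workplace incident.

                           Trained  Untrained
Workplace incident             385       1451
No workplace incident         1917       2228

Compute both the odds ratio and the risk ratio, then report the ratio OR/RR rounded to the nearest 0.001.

Reading the table with exposure as columns: a = 385 (Trained, case), b = 1917 (Trained, non-case), c = 1451 (Untrained, case), d = 2228.
OR = (385·2228)/(1917·1451) = 857780/2781567 = 0.30838
Risk in exposed = 385/2302 = 0.16725; risk in unexposed = 1451/3679 = 0.39440; RR = 0.42405
OR/RR = 0.30838 / 0.42405 = 0.72722
The outcome is not rare, so the OR lies further from 1 than the RR.

0.727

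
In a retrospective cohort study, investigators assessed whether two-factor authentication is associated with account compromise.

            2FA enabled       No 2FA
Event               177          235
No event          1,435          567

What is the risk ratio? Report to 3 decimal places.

0.375

Reading the table with exposure as columns: a = 177 (2FA enabled, case), b = 1435 (2FA enabled, non-case), c = 235 (No 2FA, case), d = 567.
Risk in exposed = 177/1612 = 0.10980; risk in unexposed = 235/802 = 0.29302.
RR = 0.10980 / 0.29302 = 0.37473
The risk is 63% lower among the exposed than among the unexposed.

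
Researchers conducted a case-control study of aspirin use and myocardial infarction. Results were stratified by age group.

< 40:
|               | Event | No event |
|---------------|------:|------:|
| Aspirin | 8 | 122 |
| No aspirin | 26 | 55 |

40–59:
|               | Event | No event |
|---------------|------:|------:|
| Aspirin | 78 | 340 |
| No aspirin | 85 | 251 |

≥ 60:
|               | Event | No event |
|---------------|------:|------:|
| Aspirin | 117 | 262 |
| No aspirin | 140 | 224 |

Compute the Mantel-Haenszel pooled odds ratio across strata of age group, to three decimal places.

0.616

OR_MH = Σ(aᵢdᵢ/nᵢ) / Σ(bᵢcᵢ/nᵢ), where nᵢ is the stratum total.
Stratum 1 (< 40): n = 211; a·d/n = 8·55/211 = 2.0853; b·c/n = 122·26/211 = 15.0332
Stratum 2 (40–59): n = 754; a·d/n = 78·251/754 = 25.9655; b·c/n = 340·85/754 = 38.3289
Stratum 3 (≥ 60): n = 743; a·d/n = 117·224/743 = 35.2732; b·c/n = 262·140/743 = 49.3674
OR_MH = (2.0853 + 25.9655 + 35.2732) / (15.0332 + 38.3289 + 49.3674) = 63.3240 / 102.7295 = 0.61642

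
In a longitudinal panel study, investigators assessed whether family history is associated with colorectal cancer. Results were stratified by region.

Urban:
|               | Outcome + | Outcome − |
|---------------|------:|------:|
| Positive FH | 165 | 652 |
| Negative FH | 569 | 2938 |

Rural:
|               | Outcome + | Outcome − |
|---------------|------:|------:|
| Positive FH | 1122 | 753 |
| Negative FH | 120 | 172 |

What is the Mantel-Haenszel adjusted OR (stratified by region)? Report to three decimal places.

1.578

OR_MH = Σ(aᵢdᵢ/nᵢ) / Σ(bᵢcᵢ/nᵢ), where nᵢ is the stratum total.
Stratum 1 (Urban): n = 4324; a·d/n = 165·2938/4324 = 112.1115; b·c/n = 652·569/4324 = 85.7974
Stratum 2 (Rural): n = 2167; a·d/n = 1122·172/2167 = 89.0558; b·c/n = 753·120/2167 = 41.6982
OR_MH = (112.1115 + 89.0558) / (85.7974 + 41.6982) = 201.1673 / 127.4956 = 1.57784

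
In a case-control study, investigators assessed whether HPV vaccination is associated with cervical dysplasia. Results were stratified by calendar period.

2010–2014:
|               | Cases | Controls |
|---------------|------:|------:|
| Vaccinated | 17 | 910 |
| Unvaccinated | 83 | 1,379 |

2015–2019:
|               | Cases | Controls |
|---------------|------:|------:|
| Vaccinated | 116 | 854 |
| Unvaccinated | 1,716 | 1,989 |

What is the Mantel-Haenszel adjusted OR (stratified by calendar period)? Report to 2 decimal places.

OR_MH = Σ(aᵢdᵢ/nᵢ) / Σ(bᵢcᵢ/nᵢ), where nᵢ is the stratum total.
Stratum 1 (2010–2014): n = 2389; a·d/n = 17·1379/2389 = 9.8129; b·c/n = 910·83/2389 = 31.6157
Stratum 2 (2015–2019): n = 4675; a·d/n = 116·1989/4675 = 49.3527; b·c/n = 854·1716/4675 = 313.4682
OR_MH = (9.8129 + 49.3527) / (31.6157 + 313.4682) = 59.1656 / 345.0840 = 0.17145

0.17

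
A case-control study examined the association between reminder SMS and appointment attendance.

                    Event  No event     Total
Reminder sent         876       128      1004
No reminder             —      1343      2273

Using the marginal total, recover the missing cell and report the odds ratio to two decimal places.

9.88

The missing cell is in the unexposed row: 2273 − 1343 = 930.
So a = 876, b = 128, c = 930, d = 1343.
OR = (a·d)/(b·c) = (876 × 1343) / (128 × 930) = 1176468 / 119040 = 9.88296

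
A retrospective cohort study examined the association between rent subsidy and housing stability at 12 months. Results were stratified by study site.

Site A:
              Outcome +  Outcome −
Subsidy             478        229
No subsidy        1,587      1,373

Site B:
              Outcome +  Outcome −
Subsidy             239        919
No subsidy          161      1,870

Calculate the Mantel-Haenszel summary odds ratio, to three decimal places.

OR_MH = Σ(aᵢdᵢ/nᵢ) / Σ(bᵢcᵢ/nᵢ), where nᵢ is the stratum total.
Stratum 1 (Site A): n = 3667; a·d/n = 478·1373/3667 = 178.9730; b·c/n = 229·1587/3667 = 99.1064
Stratum 2 (Site B): n = 3189; a·d/n = 239·1870/3189 = 140.1474; b·c/n = 919·161/3189 = 46.3967
OR_MH = (178.9730 + 140.1474) / (99.1064 + 46.3967) = 319.1204 / 145.5030 = 2.19322

2.193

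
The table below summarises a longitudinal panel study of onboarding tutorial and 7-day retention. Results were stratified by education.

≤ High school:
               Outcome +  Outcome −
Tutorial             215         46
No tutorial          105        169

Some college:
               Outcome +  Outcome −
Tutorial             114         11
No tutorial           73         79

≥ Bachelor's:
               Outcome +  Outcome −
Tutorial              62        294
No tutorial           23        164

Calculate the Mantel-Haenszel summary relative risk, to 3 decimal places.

RR_MH = Σ(aᵢ·n₀ᵢ/nᵢ) / Σ(cᵢ·n₁ᵢ/nᵢ), with n₁ᵢ = aᵢ+bᵢ (exposed), n₀ᵢ = cᵢ+dᵢ (unexposed), nᵢ = n₁ᵢ+n₀ᵢ.
Stratum 1 (≤ High school): n₁ = 261, n₀ = 274, n = 535; a·n₀/n = 215·274/535 = 110.1121; c·n₁/n = 105·261/535 = 51.2243
Stratum 2 (Some college): n₁ = 125, n₀ = 152, n = 277; a·n₀/n = 114·152/277 = 62.5560; c·n₁/n = 73·125/277 = 32.9422
Stratum 3 (≥ Bachelor's): n₁ = 356, n₀ = 187, n = 543; a·n₀/n = 62·187/543 = 21.3517; c·n₁/n = 23·356/543 = 15.0792
RR_MH = (110.1121 + 62.5560 + 21.3517) / (51.2243 + 32.9422 + 15.0792) = 194.0199 / 99.2457 = 1.95494

1.955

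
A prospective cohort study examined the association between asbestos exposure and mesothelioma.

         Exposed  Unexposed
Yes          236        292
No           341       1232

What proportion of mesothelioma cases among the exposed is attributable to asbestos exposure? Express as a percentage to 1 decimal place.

Reading the table with exposure as columns: a = 236 (Exposed, case), b = 341 (Exposed, non-case), c = 292 (Unexposed, case), d = 1232.
Risk in exposed = 236/577 = 0.40901; risk in unexposed = 292/1524 = 0.19160.
RR = 0.40901/0.19160 = 2.13471
AR% = (RR − 1)/RR × 100 = (2.13471 − 1)/2.13471 × 100 = 53.1552%

53.2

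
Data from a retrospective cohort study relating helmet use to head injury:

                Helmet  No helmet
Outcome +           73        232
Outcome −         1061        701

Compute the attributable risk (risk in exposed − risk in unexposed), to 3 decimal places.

Reading the table with exposure as columns: a = 73 (Helmet, case), b = 1061 (Helmet, non-case), c = 232 (No helmet, case), d = 701.
Risk in exposed = 73/1134 = 0.064374; risk in unexposed = 232/933 = 0.248660.
Risk difference = 0.064374 − 0.248660 = -0.184286

-0.184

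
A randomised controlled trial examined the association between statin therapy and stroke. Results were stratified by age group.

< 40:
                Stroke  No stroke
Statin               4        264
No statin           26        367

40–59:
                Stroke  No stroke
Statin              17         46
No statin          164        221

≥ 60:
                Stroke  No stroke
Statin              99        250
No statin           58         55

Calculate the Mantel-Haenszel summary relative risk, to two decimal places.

RR_MH = Σ(aᵢ·n₀ᵢ/nᵢ) / Σ(cᵢ·n₁ᵢ/nᵢ), with n₁ᵢ = aᵢ+bᵢ (exposed), n₀ᵢ = cᵢ+dᵢ (unexposed), nᵢ = n₁ᵢ+n₀ᵢ.
Stratum 1 (< 40): n₁ = 268, n₀ = 393, n = 661; a·n₀/n = 4·393/661 = 2.3782; c·n₁/n = 26·268/661 = 10.5416
Stratum 2 (40–59): n₁ = 63, n₀ = 385, n = 448; a·n₀/n = 17·385/448 = 14.6094; c·n₁/n = 164·63/448 = 23.0625
Stratum 3 (≥ 60): n₁ = 349, n₀ = 113, n = 462; a·n₀/n = 99·113/462 = 24.2143; c·n₁/n = 58·349/462 = 43.8139
RR_MH = (2.3782 + 14.6094 + 24.2143) / (10.5416 + 23.0625 + 43.8139) = 41.2019 / 77.4180 = 0.53220

0.53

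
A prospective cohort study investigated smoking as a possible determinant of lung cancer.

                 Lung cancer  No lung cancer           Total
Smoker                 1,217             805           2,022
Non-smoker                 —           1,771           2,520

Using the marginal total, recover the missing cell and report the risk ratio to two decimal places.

The missing cell is in the unexposed row: 2520 − 1771 = 749.
So a = 1217, b = 805, c = 749, d = 1771.
RR = [a/(a+b)] / [c/(c+d)] = (1217/2022) / (749/2520) = 0.60188/0.29722 = 2.02501

2.03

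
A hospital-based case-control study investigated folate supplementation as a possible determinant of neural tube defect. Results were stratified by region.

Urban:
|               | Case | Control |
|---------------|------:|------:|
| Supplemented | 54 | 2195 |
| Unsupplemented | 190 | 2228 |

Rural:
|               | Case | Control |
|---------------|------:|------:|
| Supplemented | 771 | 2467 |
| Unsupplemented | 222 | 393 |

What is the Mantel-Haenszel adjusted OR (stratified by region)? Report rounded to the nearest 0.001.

OR_MH = Σ(aᵢdᵢ/nᵢ) / Σ(bᵢcᵢ/nᵢ), where nᵢ is the stratum total.
Stratum 1 (Urban): n = 4667; a·d/n = 54·2228/4667 = 25.7793; b·c/n = 2195·190/4667 = 89.3615
Stratum 2 (Rural): n = 3853; a·d/n = 771·393/3853 = 78.6408; b·c/n = 2467·222/3853 = 142.1422
OR_MH = (25.7793 + 78.6408) / (89.3615 + 142.1422) = 104.4201 / 231.5037 = 0.45105

0.451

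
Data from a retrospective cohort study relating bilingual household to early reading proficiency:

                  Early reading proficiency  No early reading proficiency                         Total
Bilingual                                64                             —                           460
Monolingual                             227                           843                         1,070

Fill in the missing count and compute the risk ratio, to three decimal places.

The missing cell is in the exposed row: 460 − 64 = 396.
So a = 64, b = 396, c = 227, d = 843.
RR = [a/(a+b)] / [c/(c+d)] = (64/460) / (227/1070) = 0.13913/0.21215 = 0.65581

0.656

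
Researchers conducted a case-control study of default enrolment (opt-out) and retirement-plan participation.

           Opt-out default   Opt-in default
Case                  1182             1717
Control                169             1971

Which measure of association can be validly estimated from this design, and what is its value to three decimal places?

Reading the table with exposure as columns: a = 1182 (Opt-out default, case), b = 169 (Opt-out default, non-case), c = 1717 (Opt-in default, case), d = 1971.
This is a case-control study: participants were sampled on outcome status, so risks in the source population cannot be estimated directly — relative risk is not valid here. The odds ratio is the appropriate measure.
OR = (a·d)/(b·c) = (1182 × 1971) / (169 × 1717) = 2329722 / 290173 = 8.02873

8.029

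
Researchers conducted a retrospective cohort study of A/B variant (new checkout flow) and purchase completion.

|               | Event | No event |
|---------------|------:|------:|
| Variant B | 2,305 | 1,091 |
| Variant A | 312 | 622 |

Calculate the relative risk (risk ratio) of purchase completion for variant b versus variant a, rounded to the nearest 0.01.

2.03

Cells: a = 2305, b = 1091, c = 312, d = 622.
Risk in exposed = 2305/3396 = 0.67874; risk in unexposed = 312/934 = 0.33405.
RR = 0.67874 / 0.33405 = 2.03187
The risk among the exposed is 2.03 times that among the unexposed.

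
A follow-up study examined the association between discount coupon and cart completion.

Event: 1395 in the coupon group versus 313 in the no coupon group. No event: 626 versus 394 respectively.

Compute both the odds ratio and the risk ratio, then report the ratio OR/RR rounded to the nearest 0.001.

1.799

From the description: a = 1395, b = 626, c = 313, d = 394.
OR = (1395·394)/(626·313) = 549630/195938 = 2.80512
Risk in exposed = 1395/2021 = 0.69025; risk in unexposed = 313/707 = 0.44272; RR = 1.55913
OR/RR = 2.80512 / 1.55913 = 1.79916
The outcome is not rare, so the OR lies further from 1 than the RR.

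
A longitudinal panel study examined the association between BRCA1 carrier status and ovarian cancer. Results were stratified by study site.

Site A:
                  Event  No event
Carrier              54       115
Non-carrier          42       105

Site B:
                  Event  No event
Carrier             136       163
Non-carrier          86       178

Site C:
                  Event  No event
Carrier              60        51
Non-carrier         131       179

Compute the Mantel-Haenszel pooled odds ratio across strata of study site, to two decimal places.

1.54

OR_MH = Σ(aᵢdᵢ/nᵢ) / Σ(bᵢcᵢ/nᵢ), where nᵢ is the stratum total.
Stratum 1 (Site A): n = 316; a·d/n = 54·105/316 = 17.9430; b·c/n = 115·42/316 = 15.2848
Stratum 2 (Site B): n = 563; a·d/n = 136·178/563 = 42.9982; b·c/n = 163·86/563 = 24.8988
Stratum 3 (Site C): n = 421; a·d/n = 60·179/421 = 25.5107; b·c/n = 51·131/421 = 15.8694
OR_MH = (17.9430 + 42.9982 + 25.5107) / (15.2848 + 24.8988 + 15.8694) = 86.4520 / 56.0529 = 1.54233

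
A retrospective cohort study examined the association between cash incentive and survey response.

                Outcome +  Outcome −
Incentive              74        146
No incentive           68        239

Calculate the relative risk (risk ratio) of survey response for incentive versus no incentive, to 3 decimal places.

Cells: a = 74, b = 146, c = 68, d = 239.
Risk in exposed = 74/220 = 0.33636; risk in unexposed = 68/307 = 0.22150.
RR = 0.33636 / 0.22150 = 1.51858
The risk among the exposed is 1.52 times that among the unexposed.

1.519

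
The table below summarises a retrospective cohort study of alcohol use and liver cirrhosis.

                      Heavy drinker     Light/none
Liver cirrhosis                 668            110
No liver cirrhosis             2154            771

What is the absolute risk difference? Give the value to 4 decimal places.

Reading the table with exposure as columns: a = 668 (Heavy drinker, case), b = 2154 (Heavy drinker, non-case), c = 110 (Light/none, case), d = 771.
Risk in exposed = 668/2822 = 0.236712; risk in unexposed = 110/881 = 0.124858.
Risk difference = 0.236712 − 0.124858 = 0.111853

0.1119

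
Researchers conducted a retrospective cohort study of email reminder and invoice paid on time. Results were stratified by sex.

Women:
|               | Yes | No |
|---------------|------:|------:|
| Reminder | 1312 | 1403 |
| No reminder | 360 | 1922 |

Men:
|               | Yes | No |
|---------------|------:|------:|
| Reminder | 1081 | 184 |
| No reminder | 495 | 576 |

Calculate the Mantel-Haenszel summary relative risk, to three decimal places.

2.361

RR_MH = Σ(aᵢ·n₀ᵢ/nᵢ) / Σ(cᵢ·n₁ᵢ/nᵢ), with n₁ᵢ = aᵢ+bᵢ (exposed), n₀ᵢ = cᵢ+dᵢ (unexposed), nᵢ = n₁ᵢ+n₀ᵢ.
Stratum 1 (Women): n₁ = 2715, n₀ = 2282, n = 4997; a·n₀/n = 1312·2282/4997 = 599.1563; c·n₁/n = 360·2715/4997 = 195.5974
Stratum 2 (Men): n₁ = 1265, n₀ = 1071, n = 2336; a·n₀/n = 1081·1071/2336 = 495.6126; c·n₁/n = 495·1265/2336 = 268.0544
RR_MH = (599.1563 + 495.6126) / (195.5974 + 268.0544) = 1094.7689 / 463.6517 = 2.36119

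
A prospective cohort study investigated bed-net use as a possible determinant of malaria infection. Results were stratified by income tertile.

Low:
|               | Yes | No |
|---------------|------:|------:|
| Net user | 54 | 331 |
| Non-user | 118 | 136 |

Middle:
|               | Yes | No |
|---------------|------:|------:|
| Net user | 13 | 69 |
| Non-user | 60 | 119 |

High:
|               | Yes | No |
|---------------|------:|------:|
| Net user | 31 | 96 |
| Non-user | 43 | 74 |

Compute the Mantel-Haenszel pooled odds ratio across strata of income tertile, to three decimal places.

0.286

OR_MH = Σ(aᵢdᵢ/nᵢ) / Σ(bᵢcᵢ/nᵢ), where nᵢ is the stratum total.
Stratum 1 (Low): n = 639; a·d/n = 54·136/639 = 11.4930; b·c/n = 331·118/639 = 61.1236
Stratum 2 (Middle): n = 261; a·d/n = 13·119/261 = 5.9272; b·c/n = 69·60/261 = 15.8621
Stratum 3 (High): n = 244; a·d/n = 31·74/244 = 9.4016; b·c/n = 96·43/244 = 16.9180
OR_MH = (11.4930 + 5.9272 + 9.4016) / (61.1236 + 15.8621 + 16.9180) = 26.8218 / 93.9037 = 0.28563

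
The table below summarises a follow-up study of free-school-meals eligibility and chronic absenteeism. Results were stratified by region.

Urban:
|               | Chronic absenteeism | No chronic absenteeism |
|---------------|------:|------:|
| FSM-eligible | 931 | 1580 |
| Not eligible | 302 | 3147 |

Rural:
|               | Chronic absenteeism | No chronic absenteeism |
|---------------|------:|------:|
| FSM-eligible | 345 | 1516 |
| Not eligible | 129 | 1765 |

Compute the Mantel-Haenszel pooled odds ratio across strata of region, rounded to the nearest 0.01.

OR_MH = Σ(aᵢdᵢ/nᵢ) / Σ(bᵢcᵢ/nᵢ), where nᵢ is the stratum total.
Stratum 1 (Urban): n = 5960; a·d/n = 931·3147/5960 = 491.5867; b·c/n = 1580·302/5960 = 80.0604
Stratum 2 (Rural): n = 3755; a·d/n = 345·1765/3755 = 162.1638; b·c/n = 1516·129/3755 = 52.0810
OR_MH = (491.5867 + 162.1638) / (80.0604 + 52.0810) = 653.7505 / 132.1414 = 4.94736

4.95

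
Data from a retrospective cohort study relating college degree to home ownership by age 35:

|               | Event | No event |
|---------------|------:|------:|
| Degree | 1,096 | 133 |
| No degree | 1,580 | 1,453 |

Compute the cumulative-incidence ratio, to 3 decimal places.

Cells: a = 1096, b = 133, c = 1580, d = 1453.
Risk in exposed = 1096/1229 = 0.89178; risk in unexposed = 1580/3033 = 0.52094.
RR = 0.89178 / 0.52094 = 1.71188
The risk among the exposed is 1.71 times that among the unexposed.

1.712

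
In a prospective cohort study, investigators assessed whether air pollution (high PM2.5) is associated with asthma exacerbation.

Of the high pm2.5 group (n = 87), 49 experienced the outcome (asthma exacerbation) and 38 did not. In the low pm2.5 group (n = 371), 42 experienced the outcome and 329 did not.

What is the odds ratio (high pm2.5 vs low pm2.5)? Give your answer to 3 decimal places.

10.101

From the description: a = 49, b = 38, c = 42, d = 329.
OR = (a·d)/(b·c) = (49 × 329) / (38 × 42) = 16121 / 1596 = 10.10088
The odds of asthma exacerbation are about 10.10 times as high in the high pm2.5 group.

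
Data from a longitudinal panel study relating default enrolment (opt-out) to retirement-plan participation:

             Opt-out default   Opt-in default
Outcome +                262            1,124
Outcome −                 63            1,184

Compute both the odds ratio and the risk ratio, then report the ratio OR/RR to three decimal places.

2.646

Reading the table with exposure as columns: a = 262 (Opt-out default, case), b = 63 (Opt-out default, non-case), c = 1124 (Opt-in default, case), d = 1184.
OR = (262·1184)/(63·1124) = 310208/70812 = 4.38073
Risk in exposed = 262/325 = 0.80615; risk in unexposed = 1124/2308 = 0.48700; RR = 1.65534
OR/RR = 4.38073 / 1.65534 = 2.64642
The outcome is not rare, so the OR lies further from 1 than the RR.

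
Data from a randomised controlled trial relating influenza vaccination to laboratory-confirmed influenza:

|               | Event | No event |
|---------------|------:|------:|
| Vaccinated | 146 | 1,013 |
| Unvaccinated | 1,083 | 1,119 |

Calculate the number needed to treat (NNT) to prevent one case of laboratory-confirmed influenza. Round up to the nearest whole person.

Risk in treated group = 146/1159 = 0.12597; risk in control = 1083/2202 = 0.49183.
Absolute risk reduction = 0.49183 − 0.12597 = 0.36585
NNT = 1 / ARR = 1 / 0.36585 = 2.733 → round up → 3

3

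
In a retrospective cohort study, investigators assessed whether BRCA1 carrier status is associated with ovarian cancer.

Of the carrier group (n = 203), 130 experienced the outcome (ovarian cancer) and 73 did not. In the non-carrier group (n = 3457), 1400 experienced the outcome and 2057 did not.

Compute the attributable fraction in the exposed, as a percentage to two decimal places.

From the description: a = 130, b = 73, c = 1400, d = 2057.
Risk in exposed = 130/203 = 0.64039; risk in unexposed = 1400/3457 = 0.40498.
RR = 0.64039/0.40498 = 1.58132
AR% = (RR − 1)/RR × 100 = (1.58132 − 1)/1.58132 × 100 = 36.7615%

36.76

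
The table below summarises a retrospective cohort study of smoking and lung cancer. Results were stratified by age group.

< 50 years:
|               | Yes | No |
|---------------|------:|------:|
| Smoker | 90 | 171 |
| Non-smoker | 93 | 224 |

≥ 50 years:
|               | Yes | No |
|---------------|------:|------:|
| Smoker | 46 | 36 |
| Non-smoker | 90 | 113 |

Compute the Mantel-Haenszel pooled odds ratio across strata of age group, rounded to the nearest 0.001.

OR_MH = Σ(aᵢdᵢ/nᵢ) / Σ(bᵢcᵢ/nᵢ), where nᵢ is the stratum total.
Stratum 1 (< 50 years): n = 578; a·d/n = 90·224/578 = 34.8789; b·c/n = 171·93/578 = 27.5138
Stratum 2 (≥ 50 years): n = 285; a·d/n = 46·113/285 = 18.2386; b·c/n = 36·90/285 = 11.3684
OR_MH = (34.8789 + 18.2386) / (27.5138 + 11.3684) = 53.1175 / 38.8823 = 1.36611

1.366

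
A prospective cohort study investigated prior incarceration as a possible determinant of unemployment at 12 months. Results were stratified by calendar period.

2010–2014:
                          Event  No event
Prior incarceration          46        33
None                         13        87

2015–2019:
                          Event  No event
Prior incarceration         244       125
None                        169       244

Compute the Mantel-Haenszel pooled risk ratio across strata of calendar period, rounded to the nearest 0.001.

RR_MH = Σ(aᵢ·n₀ᵢ/nᵢ) / Σ(cᵢ·n₁ᵢ/nᵢ), with n₁ᵢ = aᵢ+bᵢ (exposed), n₀ᵢ = cᵢ+dᵢ (unexposed), nᵢ = n₁ᵢ+n₀ᵢ.
Stratum 1 (2010–2014): n₁ = 79, n₀ = 100, n = 179; a·n₀/n = 46·100/179 = 25.6983; c·n₁/n = 13·79/179 = 5.7374
Stratum 2 (2015–2019): n₁ = 369, n₀ = 413, n = 782; a·n₀/n = 244·413/782 = 128.8645; c·n₁/n = 169·369/782 = 79.7455
RR_MH = (25.6983 + 128.8645) / (5.7374 + 79.7455) = 154.5628 / 85.4830 = 1.80811

1.808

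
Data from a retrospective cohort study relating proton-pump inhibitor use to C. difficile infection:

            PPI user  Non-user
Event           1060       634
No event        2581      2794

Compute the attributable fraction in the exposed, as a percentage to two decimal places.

36.47

Reading the table with exposure as columns: a = 1060 (PPI user, case), b = 2581 (PPI user, non-case), c = 634 (Non-user, case), d = 2794.
Risk in exposed = 1060/3641 = 0.29113; risk in unexposed = 634/3428 = 0.18495.
RR = 0.29113/0.18495 = 1.57412
AR% = (RR − 1)/RR × 100 = (1.57412 − 1)/1.57412 × 100 = 36.4723%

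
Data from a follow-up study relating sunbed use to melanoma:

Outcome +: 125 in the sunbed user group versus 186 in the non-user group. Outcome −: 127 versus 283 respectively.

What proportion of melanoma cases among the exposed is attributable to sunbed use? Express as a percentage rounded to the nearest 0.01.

From the description: a = 125, b = 127, c = 186, d = 283.
Risk in exposed = 125/252 = 0.49603; risk in unexposed = 186/469 = 0.39659.
RR = 0.49603/0.39659 = 1.25075
AR% = (RR − 1)/RR × 100 = (1.25075 − 1)/1.25075 × 100 = 20.0478%

20.05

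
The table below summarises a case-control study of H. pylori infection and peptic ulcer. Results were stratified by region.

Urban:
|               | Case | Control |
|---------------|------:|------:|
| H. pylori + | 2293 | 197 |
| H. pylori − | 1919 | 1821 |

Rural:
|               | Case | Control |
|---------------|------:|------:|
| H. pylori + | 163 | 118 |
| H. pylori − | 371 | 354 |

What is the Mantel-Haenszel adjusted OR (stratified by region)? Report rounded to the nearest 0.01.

6.98

OR_MH = Σ(aᵢdᵢ/nᵢ) / Σ(bᵢcᵢ/nᵢ), where nᵢ is the stratum total.
Stratum 1 (Urban): n = 6230; a·d/n = 2293·1821/6230 = 670.2332; b·c/n = 197·1919/6230 = 60.6811
Stratum 2 (Rural): n = 1006; a·d/n = 163·354/1006 = 57.3579; b·c/n = 118·371/1006 = 43.5169
OR_MH = (670.2332 + 57.3579) / (60.6811 + 43.5169) = 727.5911 / 104.1980 = 6.98278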